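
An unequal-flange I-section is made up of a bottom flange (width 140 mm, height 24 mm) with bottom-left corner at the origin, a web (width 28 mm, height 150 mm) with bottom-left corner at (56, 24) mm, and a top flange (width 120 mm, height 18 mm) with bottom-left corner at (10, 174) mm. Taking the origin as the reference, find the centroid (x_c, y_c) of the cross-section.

x_c = 70.00 mm, y_c = 87.59 mm

bottom flange: A = 140 × 24 = 3360.00, centroid at (70.00, 12.00).
web: A = 28 × 150 = 4200.00, centroid at (70.00, 99.00).
top flange: A = 120 × 18 = 2160.00, centroid at (70.00, 183.00).
ΣA = 9720.00 mm²
ΣAx_c = (3360.00)(70.00) + (4200.00)(70.00) + (2160.00)(70.00) = 680400.00 mm³
ΣAy_c = (3360.00)(12.00) + (4200.00)(99.00) + (2160.00)(183.00) = 851400.00 mm³
x_c = 680400.00 / 9720.00 = 70.00 mm
y_c = 851400.00 / 9720.00 = 87.59 mm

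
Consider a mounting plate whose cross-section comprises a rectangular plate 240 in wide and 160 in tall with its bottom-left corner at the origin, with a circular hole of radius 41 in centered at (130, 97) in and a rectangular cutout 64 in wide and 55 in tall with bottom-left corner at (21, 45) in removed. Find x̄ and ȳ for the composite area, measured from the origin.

Part | A | x̄ᵢ | ȳᵢ | A·x̄ᵢ | A·ȳᵢ
plate | 38400.00 | 120.00 | 80.00 | 4608000.00 | 3072000.00
hole 1 | -5281.02 | 130.00 | 97.00 | -686532.24 | -512258.67
hole 2 | -3520.00 | 53.00 | 72.50 | -186560.00 | -255200.00
Σ | 29598.98 |  |  | 3734907.76 | 2304541.33
x̄ = 3734907.76 / 29598.98 = 126.18 in
ȳ = 2304541.33 / 29598.98 = 77.86 in

x̄ = 126.18 in, ȳ = 77.86 in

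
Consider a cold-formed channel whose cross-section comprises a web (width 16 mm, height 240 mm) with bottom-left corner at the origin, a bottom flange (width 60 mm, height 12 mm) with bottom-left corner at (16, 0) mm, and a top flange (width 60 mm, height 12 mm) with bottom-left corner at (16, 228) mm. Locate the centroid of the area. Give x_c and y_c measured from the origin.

web: A = 16 × 240 = 3840.00, centroid at (8.00, 120.00).
bottom flange: A = 60 × 12 = 720.00, centroid at (46.00, 6.00).
top flange: A = 60 × 12 = 720.00, centroid at (46.00, 234.00).
ΣA = 5280.00 mm², ΣAx_c = 96960.00 mm³, ΣAy_c = 633600.00 mm³.
x_c = 96960.00/5280.00 = 18.36 mm; y_c = 633600.00/5280.00 = 120.00 mm.

x_c = 18.36 mm, y_c = 120.00 mm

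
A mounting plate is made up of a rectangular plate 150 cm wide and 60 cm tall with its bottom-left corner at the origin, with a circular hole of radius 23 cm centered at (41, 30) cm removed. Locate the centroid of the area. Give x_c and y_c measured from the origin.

x_c = 82.70 cm, y_c = 30.00 cm

plate: A = 150 × 60 = 9000.00, centroid at (75.00, 30.00).
hole: A = −π·23² = -1661.90, centroid at (41.00, 30.00).
ΣA = 7338.10 cm²
ΣAx_c = (9000.00)(75.00) + (-1661.90)(41.00) = 606862.00 cm³
ΣAy_c = (9000.00)(30.00) + (-1661.90)(30.00) = 220142.92 cm³
x_c = 606862.00 / 7338.10 = 82.70 cm
y_c = 220142.92 / 7338.10 = 30.00 cm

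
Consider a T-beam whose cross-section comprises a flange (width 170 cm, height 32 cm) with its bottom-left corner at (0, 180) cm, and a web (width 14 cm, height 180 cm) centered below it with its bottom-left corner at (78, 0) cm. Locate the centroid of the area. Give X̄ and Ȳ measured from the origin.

X̄ = 85.00 cm, Ȳ = 162.44 cm

Part | A | x̄ᵢ | ȳᵢ | A·x̄ᵢ | A·ȳᵢ
web | 2520.00 | 85.00 | 90.00 | 214200.00 | 226800.00
flange | 5440.00 | 85.00 | 196.00 | 462400.00 | 1066240.00
Σ | 7960.00 |  |  | 676600.00 | 1293040.00
X̄ = 676600.00 / 7960.00 = 85.00 cm
Ȳ = 1293040.00 / 7960.00 = 162.44 cm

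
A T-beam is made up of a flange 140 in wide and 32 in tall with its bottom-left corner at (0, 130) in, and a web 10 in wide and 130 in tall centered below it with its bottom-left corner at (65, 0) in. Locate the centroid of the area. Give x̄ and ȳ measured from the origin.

web: A = 10 × 130 = 1300.00, centroid at (70.00, 65.00).
flange: A = 140 × 32 = 4480.00, centroid at (70.00, 146.00).
ΣA = 5780.00 in²
ΣAx̄ = (1300.00)(70.00) + (4480.00)(70.00) = 404600.00 in³
ΣAȳ = (1300.00)(65.00) + (4480.00)(146.00) = 738580.00 in³
x̄ = 404600.00 / 5780.00 = 70.00 in
ȳ = 738580.00 / 5780.00 = 127.78 in

x̄ = 70.00 in, ȳ = 127.78 in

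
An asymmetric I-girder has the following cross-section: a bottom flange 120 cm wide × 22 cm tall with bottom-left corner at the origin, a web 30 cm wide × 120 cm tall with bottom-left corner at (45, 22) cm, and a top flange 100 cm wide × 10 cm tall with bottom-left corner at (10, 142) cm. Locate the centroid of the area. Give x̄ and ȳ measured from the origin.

x̄ = 60.00 cm, ȳ = 65.09 cm

bottom flange: A = 120 × 22 = 2640.00, centroid at (60.00, 11.00).
web: A = 30 × 120 = 3600.00, centroid at (60.00, 82.00).
top flange: A = 100 × 10 = 1000.00, centroid at (60.00, 147.00).
ΣA = 7240.00 cm², ΣAx̄ = 434400.00 cm³, ΣAȳ = 471240.00 cm³.
x̄ = 434400.00/7240.00 = 60.00 cm; ȳ = 471240.00/7240.00 = 65.09 cm.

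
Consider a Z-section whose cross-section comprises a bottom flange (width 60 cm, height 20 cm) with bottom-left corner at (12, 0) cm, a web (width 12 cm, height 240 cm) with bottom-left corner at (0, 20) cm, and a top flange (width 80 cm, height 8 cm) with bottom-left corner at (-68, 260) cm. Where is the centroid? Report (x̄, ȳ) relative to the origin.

Part | A | x̄ᵢ | ȳᵢ | A·x̄ᵢ | A·ȳᵢ
bottom flange | 1200.00 | 42.00 | 10.00 | 50400.00 | 12000.00
web | 2880.00 | 6.00 | 140.00 | 17280.00 | 403200.00
top flange | 640.00 | -28.00 | 264.00 | -17920.00 | 168960.00
Σ | 4720.00 |  |  | 49760.00 | 584160.00
x̄ = 49760.00 / 4720.00 = 10.54 cm
ȳ = 584160.00 / 4720.00 = 123.76 cm

x̄ = 10.54 cm, ȳ = 123.76 cm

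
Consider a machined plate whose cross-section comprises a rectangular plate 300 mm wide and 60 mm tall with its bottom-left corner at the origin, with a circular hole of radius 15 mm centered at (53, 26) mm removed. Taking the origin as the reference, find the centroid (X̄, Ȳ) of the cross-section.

X̄ = 153.96 mm, Ȳ = 30.16 mm

plate: A = 300 × 60 = 18000.00, centroid at (150.00, 30.00).
hole: A = −π·15² = -706.86, centroid at (53.00, 26.00).
ΣA = 17293.14 mm²
ΣAX̄ = (18000.00)(150.00) + (-706.86)(53.00) = 2662536.51 mm³
ΣAȲ = (18000.00)(30.00) + (-706.86)(26.00) = 521621.68 mm³
X̄ = 2662536.51 / 17293.14 = 153.96 mm
Ȳ = 521621.68 / 17293.14 = 30.16 mm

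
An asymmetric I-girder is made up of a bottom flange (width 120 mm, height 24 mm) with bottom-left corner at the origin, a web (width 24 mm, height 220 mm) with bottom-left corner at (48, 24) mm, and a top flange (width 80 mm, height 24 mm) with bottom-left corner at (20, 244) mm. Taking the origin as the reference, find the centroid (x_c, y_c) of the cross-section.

bottom flange: A = 120 × 24 = 2880.00, centroid at (60.00, 12.00).
web: A = 24 × 220 = 5280.00, centroid at (60.00, 134.00).
top flange: A = 80 × 24 = 1920.00, centroid at (60.00, 256.00).
ΣA = 10080.00 mm², ΣAx_c = 604800.00 mm³, ΣAy_c = 1233600.00 mm³.
x_c = 604800.00/10080.00 = 60.00 mm; y_c = 1233600.00/10080.00 = 122.38 mm.

x_c = 60.00 mm, y_c = 122.38 mm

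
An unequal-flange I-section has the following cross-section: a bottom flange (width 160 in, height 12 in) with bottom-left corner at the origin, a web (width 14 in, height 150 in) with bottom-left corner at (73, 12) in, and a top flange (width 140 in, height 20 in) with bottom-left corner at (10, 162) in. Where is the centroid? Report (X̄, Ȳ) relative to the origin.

X̄ = 80.00 in, Ȳ = 99.09 in

Part | A | x̄ᵢ | ȳᵢ | A·x̄ᵢ | A·ȳᵢ
bottom flange | 1920.00 | 80.00 | 6.00 | 153600.00 | 11520.00
web | 2100.00 | 80.00 | 87.00 | 168000.00 | 182700.00
top flange | 2800.00 | 80.00 | 172.00 | 224000.00 | 481600.00
Σ | 6820.00 |  |  | 545600.00 | 675820.00
X̄ = 545600.00 / 6820.00 = 80.00 in
Ȳ = 675820.00 / 6820.00 = 99.09 in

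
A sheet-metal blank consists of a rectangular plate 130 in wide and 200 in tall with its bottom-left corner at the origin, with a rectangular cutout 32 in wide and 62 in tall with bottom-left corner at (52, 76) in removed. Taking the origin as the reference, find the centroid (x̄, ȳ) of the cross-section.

plate: A = 130 × 200 = 26000.00, centroid at (65.00, 100.00).
hole: A = −(32 × 62) = -1984.00, centroid at (68.00, 107.00).
ΣA = 24016.00 in², ΣAx̄ = 1555088.00 in³, ΣAȳ = 2387712.00 in³.
x̄ = 1555088.00/24016.00 = 64.75 in; ȳ = 2387712.00/24016.00 = 99.42 in.

x̄ = 64.75 in, ȳ = 99.42 in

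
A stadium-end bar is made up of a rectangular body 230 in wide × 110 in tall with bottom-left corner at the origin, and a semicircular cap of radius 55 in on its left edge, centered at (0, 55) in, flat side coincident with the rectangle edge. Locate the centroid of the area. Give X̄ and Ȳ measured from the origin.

rectangular body: A = 230 × 110 = 25300.00, centroid at (115.00, 55.00).
semicircular end: A = ½π·55² = 4751.66, centroid at (-23.34, 55.00).
ΣA = 30051.66 in²
ΣAX̄ = (25300.00)(115.00) + (4751.66)(-23.34) = 2798583.33 in³
ΣAȲ = (25300.00)(55.00) + (4751.66)(55.00) = 1652841.24 in³
X̄ = 2798583.33 / 30051.66 = 93.13 in
Ȳ = 1652841.24 / 30051.66 = 55.00 in

X̄ = 93.13 in, Ȳ = 55.00 in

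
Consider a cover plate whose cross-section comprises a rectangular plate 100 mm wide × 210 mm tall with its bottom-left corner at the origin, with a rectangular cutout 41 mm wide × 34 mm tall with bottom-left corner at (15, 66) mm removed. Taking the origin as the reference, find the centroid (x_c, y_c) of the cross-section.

plate: A = 100 × 210 = 21000.00, centroid at (50.00, 105.00).
hole: A = −(41 × 34) = -1394.00, centroid at (35.50, 83.00).
ΣA = 19606.00 mm², ΣAx_c = 1000513.00 mm³, ΣAy_c = 2089298.00 mm³.
x_c = 1000513.00/19606.00 = 51.03 mm; y_c = 2089298.00/19606.00 = 106.56 mm.

x_c = 51.03 mm, y_c = 106.56 mm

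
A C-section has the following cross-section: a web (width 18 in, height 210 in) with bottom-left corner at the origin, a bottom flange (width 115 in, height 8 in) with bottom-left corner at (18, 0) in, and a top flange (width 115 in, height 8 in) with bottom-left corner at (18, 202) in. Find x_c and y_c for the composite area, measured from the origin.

x_c = 30.77 in, y_c = 105.00 in

Part | A | x̄ᵢ | ȳᵢ | A·x̄ᵢ | A·ȳᵢ
web | 3780.00 | 9.00 | 105.00 | 34020.00 | 396900.00
bottom flange | 920.00 | 75.50 | 4.00 | 69460.00 | 3680.00
top flange | 920.00 | 75.50 | 206.00 | 69460.00 | 189520.00
Σ | 5620.00 |  |  | 172940.00 | 590100.00
x_c = 172940.00 / 5620.00 = 30.77 in
y_c = 590100.00 / 5620.00 = 105.00 in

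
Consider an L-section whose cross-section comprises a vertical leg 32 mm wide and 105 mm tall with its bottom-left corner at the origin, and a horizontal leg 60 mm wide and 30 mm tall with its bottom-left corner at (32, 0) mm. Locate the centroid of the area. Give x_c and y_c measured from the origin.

vertical leg: A = 32 × 105 = 3360.00, centroid at (16.00, 52.50).
horizontal leg: A = 60 × 30 = 1800.00, centroid at (62.00, 15.00).
ΣA = 5160.00 mm², ΣAx_c = 165360.00 mm³, ΣAy_c = 203400.00 mm³.
x_c = 165360.00/5160.00 = 32.05 mm; y_c = 203400.00/5160.00 = 39.42 mm.

x_c = 32.05 mm, y_c = 39.42 mm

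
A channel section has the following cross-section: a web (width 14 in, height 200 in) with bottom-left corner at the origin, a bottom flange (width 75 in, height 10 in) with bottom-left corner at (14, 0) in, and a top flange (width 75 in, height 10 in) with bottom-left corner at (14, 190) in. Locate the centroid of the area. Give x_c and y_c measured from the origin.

web: A = 14 × 200 = 2800.00, centroid at (7.00, 100.00).
bottom flange: A = 75 × 10 = 750.00, centroid at (51.50, 5.00).
top flange: A = 75 × 10 = 750.00, centroid at (51.50, 195.00).
ΣA = 4300.00 in²
ΣAx_c = (2800.00)(7.00) + (750.00)(51.50) + (750.00)(51.50) = 96850.00 in³
ΣAy_c = (2800.00)(100.00) + (750.00)(5.00) + (750.00)(195.00) = 430000.00 in³
x_c = 96850.00 / 4300.00 = 22.52 in
y_c = 430000.00 / 4300.00 = 100.00 in

x_c = 22.52 in, y_c = 100.00 in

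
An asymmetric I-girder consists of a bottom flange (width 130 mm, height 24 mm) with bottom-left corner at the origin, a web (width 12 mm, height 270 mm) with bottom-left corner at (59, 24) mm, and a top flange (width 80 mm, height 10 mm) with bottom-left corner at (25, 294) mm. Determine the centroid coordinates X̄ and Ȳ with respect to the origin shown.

bottom flange: A = 130 × 24 = 3120.00, centroid at (65.00, 12.00).
web: A = 12 × 270 = 3240.00, centroid at (65.00, 159.00).
top flange: A = 80 × 10 = 800.00, centroid at (65.00, 299.00).
ΣA = 7160.00 mm², ΣAX̄ = 465400.00 mm³, ΣAȲ = 791800.00 mm³.
X̄ = 465400.00/7160.00 = 65.00 mm; Ȳ = 791800.00/7160.00 = 110.59 mm.

X̄ = 65.00 mm, Ȳ = 110.59 mm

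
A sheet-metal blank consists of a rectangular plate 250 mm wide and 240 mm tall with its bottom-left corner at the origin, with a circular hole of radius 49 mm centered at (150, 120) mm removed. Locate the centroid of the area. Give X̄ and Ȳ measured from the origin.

plate: A = 250 × 240 = 60000.00, centroid at (125.00, 120.00).
hole: A = −π·49² = -7542.96, centroid at (150.00, 120.00).
ΣA = 52457.04 mm², ΣAX̄ = 6368555.41 mm³, ΣAȲ = 6294844.32 mm³.
X̄ = 6368555.41/52457.04 = 121.41 mm; Ȳ = 6294844.32/52457.04 = 120.00 mm.

X̄ = 121.41 mm, Ȳ = 120.00 mm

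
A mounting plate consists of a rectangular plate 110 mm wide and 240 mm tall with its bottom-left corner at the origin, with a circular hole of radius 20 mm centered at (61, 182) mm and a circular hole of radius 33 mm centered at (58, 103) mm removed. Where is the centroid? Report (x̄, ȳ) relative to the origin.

plate: A = 110 × 240 = 26400.00, centroid at (55.00, 120.00).
hole 1: A = −π·20² = -1256.64, centroid at (61.00, 182.00).
hole 2: A = −π·33² = -3421.19, centroid at (58.00, 103.00).
ΣA = 21722.17 mm²
ΣAx̄ = (26400.00)(55.00) + (-1256.64)(61.00) + (-3421.19)(58.00) = 1176915.86 mm³
ΣAȳ = (26400.00)(120.00) + (-1256.64)(182.00) + (-3421.19)(103.00) = 2586909.03 mm³
x̄ = 1176915.86 / 21722.17 = 54.18 mm
ȳ = 2586909.03 / 21722.17 = 119.09 mm

x̄ = 54.18 mm, ȳ = 119.09 mm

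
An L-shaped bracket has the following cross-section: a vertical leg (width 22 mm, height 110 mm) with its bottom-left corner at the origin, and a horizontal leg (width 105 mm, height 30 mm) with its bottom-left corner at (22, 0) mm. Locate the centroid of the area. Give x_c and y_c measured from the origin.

vertical leg: A = 22 × 110 = 2420.00, centroid at (11.00, 55.00).
horizontal leg: A = 105 × 30 = 3150.00, centroid at (74.50, 15.00).
ΣA = 5570.00 mm²
ΣAx_c = (2420.00)(11.00) + (3150.00)(74.50) = 261295.00 mm³
ΣAy_c = (2420.00)(55.00) + (3150.00)(15.00) = 180350.00 mm³
x_c = 261295.00 / 5570.00 = 46.91 mm
y_c = 180350.00 / 5570.00 = 32.38 mm

x_c = 46.91 mm, y_c = 32.38 mm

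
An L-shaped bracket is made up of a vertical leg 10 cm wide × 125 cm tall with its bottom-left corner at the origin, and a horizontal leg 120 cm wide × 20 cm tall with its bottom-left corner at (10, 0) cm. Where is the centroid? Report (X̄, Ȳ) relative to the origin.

vertical leg: A = 10 × 125 = 1250.00, centroid at (5.00, 62.50).
horizontal leg: A = 120 × 20 = 2400.00, centroid at (70.00, 10.00).
ΣA = 3650.00 cm², ΣAX̄ = 174250.00 cm³, ΣAȲ = 102125.00 cm³.
X̄ = 174250.00/3650.00 = 47.74 cm; Ȳ = 102125.00/3650.00 = 27.98 cm.

X̄ = 47.74 cm, Ȳ = 27.98 cm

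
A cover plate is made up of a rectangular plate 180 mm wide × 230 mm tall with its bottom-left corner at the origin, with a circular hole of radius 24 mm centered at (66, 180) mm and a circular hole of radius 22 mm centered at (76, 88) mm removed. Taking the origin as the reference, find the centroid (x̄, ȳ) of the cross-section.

x̄ = 91.70 mm, ȳ = 112.99 mm

Part | A | x̄ᵢ | ȳᵢ | A·x̄ᵢ | A·ȳᵢ
plate | 41400.00 | 90.00 | 115.00 | 3726000.00 | 4761000.00
hole 1 | -1809.56 | 66.00 | 180.00 | -119430.79 | -325720.33
hole 2 | -1520.53 | 76.00 | 88.00 | -115560.34 | -133806.71
Σ | 38069.91 |  |  | 3491008.87 | 4301472.96
x̄ = 3491008.87 / 38069.91 = 91.70 mm
ȳ = 4301472.96 / 38069.91 = 112.99 mm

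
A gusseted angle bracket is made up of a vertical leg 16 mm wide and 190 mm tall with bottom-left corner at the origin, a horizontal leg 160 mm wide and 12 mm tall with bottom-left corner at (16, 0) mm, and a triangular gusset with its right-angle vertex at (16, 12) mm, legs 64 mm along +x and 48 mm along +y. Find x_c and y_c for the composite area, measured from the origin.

x_c = 40.95 mm, y_c = 52.85 mm

vertical leg: A = 16 × 190 = 3040.00, centroid at (8.00, 95.00).
horizontal leg: A = 160 × 12 = 1920.00, centroid at (96.00, 6.00).
gusset: A = ½·64·48 = 1536.00, centroid at (37.33, 28.00).
ΣA = 6496.00 mm², ΣAx_c = 265984.00 mm³, ΣAy_c = 343328.00 mm³.
x_c = 265984.00/6496.00 = 40.95 mm; y_c = 343328.00/6496.00 = 52.85 mm.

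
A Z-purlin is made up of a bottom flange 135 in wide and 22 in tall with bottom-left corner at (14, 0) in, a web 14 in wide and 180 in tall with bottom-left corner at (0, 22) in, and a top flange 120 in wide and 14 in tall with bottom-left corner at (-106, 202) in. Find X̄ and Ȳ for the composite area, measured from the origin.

Part | A | x̄ᵢ | ȳᵢ | A·x̄ᵢ | A·ȳᵢ
bottom flange | 2970.00 | 81.50 | 11.00 | 242055.00 | 32670.00
web | 2520.00 | 7.00 | 112.00 | 17640.00 | 282240.00
top flange | 1680.00 | -46.00 | 209.00 | -77280.00 | 351120.00
Σ | 7170.00 |  |  | 182415.00 | 666030.00
X̄ = 182415.00 / 7170.00 = 25.44 in
Ȳ = 666030.00 / 7170.00 = 92.89 in

X̄ = 25.44 in, Ȳ = 92.89 in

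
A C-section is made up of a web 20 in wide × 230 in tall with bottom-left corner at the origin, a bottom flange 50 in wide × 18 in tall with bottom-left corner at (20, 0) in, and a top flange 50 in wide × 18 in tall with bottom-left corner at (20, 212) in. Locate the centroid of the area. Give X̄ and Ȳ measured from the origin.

X̄ = 19.84 in, Ȳ = 115.00 in

web: A = 20 × 230 = 4600.00, centroid at (10.00, 115.00).
bottom flange: A = 50 × 18 = 900.00, centroid at (45.00, 9.00).
top flange: A = 50 × 18 = 900.00, centroid at (45.00, 221.00).
ΣA = 6400.00 in²
ΣAX̄ = (4600.00)(10.00) + (900.00)(45.00) + (900.00)(45.00) = 127000.00 in³
ΣAȲ = (4600.00)(115.00) + (900.00)(9.00) + (900.00)(221.00) = 736000.00 in³
X̄ = 127000.00 / 6400.00 = 19.84 in
Ȳ = 736000.00 / 6400.00 = 115.00 in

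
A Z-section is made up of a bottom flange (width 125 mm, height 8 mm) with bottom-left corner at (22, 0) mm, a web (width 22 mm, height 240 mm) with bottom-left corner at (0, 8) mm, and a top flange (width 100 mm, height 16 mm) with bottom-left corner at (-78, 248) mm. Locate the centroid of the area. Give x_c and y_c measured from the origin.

x_c = 12.41 mm, y_c = 138.25 mm

Part | A | x̄ᵢ | ȳᵢ | A·x̄ᵢ | A·ȳᵢ
bottom flange | 1000.00 | 84.50 | 4.00 | 84500.00 | 4000.00
web | 5280.00 | 11.00 | 128.00 | 58080.00 | 675840.00
top flange | 1600.00 | -28.00 | 256.00 | -44800.00 | 409600.00
Σ | 7880.00 |  |  | 97780.00 | 1089440.00
x_c = 97780.00 / 7880.00 = 12.41 mm
y_c = 1089440.00 / 7880.00 = 138.25 mm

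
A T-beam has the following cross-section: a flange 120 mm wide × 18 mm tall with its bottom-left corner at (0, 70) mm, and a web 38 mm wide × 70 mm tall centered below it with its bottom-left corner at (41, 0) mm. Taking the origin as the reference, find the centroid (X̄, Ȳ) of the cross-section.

Part | A | x̄ᵢ | ȳᵢ | A·x̄ᵢ | A·ȳᵢ
web | 2660.00 | 60.00 | 35.00 | 159600.00 | 93100.00
flange | 2160.00 | 60.00 | 79.00 | 129600.00 | 170640.00
Σ | 4820.00 |  |  | 289200.00 | 263740.00
X̄ = 289200.00 / 4820.00 = 60.00 mm
Ȳ = 263740.00 / 4820.00 = 54.72 mm

X̄ = 60.00 mm, Ȳ = 54.72 mm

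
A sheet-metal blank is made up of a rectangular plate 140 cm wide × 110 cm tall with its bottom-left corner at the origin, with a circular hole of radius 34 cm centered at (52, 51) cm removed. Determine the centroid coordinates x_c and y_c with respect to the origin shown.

x_c = 75.55 cm, y_c = 56.23 cm

plate: A = 140 × 110 = 15400.00, centroid at (70.00, 55.00).
hole: A = −π·34² = -3631.68, centroid at (52.00, 51.00).
ΣA = 11768.32 cm²
ΣAx_c = (15400.00)(70.00) + (-3631.68)(52.00) = 889152.58 cm³
ΣAy_c = (15400.00)(55.00) + (-3631.68)(51.00) = 661784.26 cm³
x_c = 889152.58 / 11768.32 = 75.55 cm
y_c = 661784.26 / 11768.32 = 56.23 cm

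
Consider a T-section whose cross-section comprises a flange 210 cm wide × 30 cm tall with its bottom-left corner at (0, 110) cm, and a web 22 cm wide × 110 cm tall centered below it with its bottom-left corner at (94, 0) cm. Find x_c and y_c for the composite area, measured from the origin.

x_c = 105.00 cm, y_c = 105.57 cm

Part | A | x̄ᵢ | ȳᵢ | A·x̄ᵢ | A·ȳᵢ
web | 2420.00 | 105.00 | 55.00 | 254100.00 | 133100.00
flange | 6300.00 | 105.00 | 125.00 | 661500.00 | 787500.00
Σ | 8720.00 |  |  | 915600.00 | 920600.00
x_c = 915600.00 / 8720.00 = 105.00 cm
y_c = 920600.00 / 8720.00 = 105.57 cm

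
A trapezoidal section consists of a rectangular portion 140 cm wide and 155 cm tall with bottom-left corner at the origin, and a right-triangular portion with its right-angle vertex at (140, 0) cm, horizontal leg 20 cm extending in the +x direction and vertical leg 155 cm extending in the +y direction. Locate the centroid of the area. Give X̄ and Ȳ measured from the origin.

X̄ = 75.11 cm, Ȳ = 75.78 cm

rectangular portion: A = 140 × 155 = 21700.00, centroid at (70.00, 77.50).
triangular portion: A = ½·20·155 = 1550.00, centroid at (146.67, 51.67).
ΣA = 23250.00 cm², ΣAX̄ = 1746333.33 cm³, ΣAȲ = 1761833.33 cm³.
X̄ = 1746333.33/23250.00 = 75.11 cm; Ȳ = 1761833.33/23250.00 = 75.78 cm.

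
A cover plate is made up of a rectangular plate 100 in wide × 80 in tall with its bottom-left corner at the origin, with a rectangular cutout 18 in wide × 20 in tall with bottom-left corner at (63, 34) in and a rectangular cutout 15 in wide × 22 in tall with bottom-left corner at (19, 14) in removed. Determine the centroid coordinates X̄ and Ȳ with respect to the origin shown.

plate: A = 100 × 80 = 8000.00, centroid at (50.00, 40.00).
hole 1: A = −(18 × 20) = -360.00, centroid at (72.00, 44.00).
hole 2: A = −(15 × 22) = -330.00, centroid at (26.50, 25.00).
ΣA = 7310.00 in², ΣAX̄ = 365335.00 in³, ΣAȲ = 295910.00 in³.
X̄ = 365335.00/7310.00 = 49.98 in; Ȳ = 295910.00/7310.00 = 40.48 in.

X̄ = 49.98 in, Ȳ = 40.48 in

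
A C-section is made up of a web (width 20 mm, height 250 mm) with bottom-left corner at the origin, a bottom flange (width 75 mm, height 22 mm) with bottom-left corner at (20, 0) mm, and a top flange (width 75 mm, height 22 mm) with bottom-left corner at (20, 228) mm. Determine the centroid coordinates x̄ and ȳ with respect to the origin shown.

x̄ = 28.89 mm, ȳ = 125.00 mm

web: A = 20 × 250 = 5000.00, centroid at (10.00, 125.00).
bottom flange: A = 75 × 22 = 1650.00, centroid at (57.50, 11.00).
top flange: A = 75 × 22 = 1650.00, centroid at (57.50, 239.00).
ΣA = 8300.00 mm²
ΣAx̄ = (5000.00)(10.00) + (1650.00)(57.50) + (1650.00)(57.50) = 239750.00 mm³
ΣAȳ = (5000.00)(125.00) + (1650.00)(11.00) + (1650.00)(239.00) = 1037500.00 mm³
x̄ = 239750.00 / 8300.00 = 28.89 mm
ȳ = 1037500.00 / 8300.00 = 125.00 mm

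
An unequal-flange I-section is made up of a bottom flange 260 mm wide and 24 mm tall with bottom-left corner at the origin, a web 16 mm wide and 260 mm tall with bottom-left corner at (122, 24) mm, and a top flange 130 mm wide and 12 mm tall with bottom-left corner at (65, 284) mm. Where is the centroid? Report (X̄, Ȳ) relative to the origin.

X̄ = 130.00 mm, Ȳ = 97.65 mm

bottom flange: A = 260 × 24 = 6240.00, centroid at (130.00, 12.00).
web: A = 16 × 260 = 4160.00, centroid at (130.00, 154.00).
top flange: A = 130 × 12 = 1560.00, centroid at (130.00, 290.00).
ΣA = 11960.00 mm²
ΣAX̄ = (6240.00)(130.00) + (4160.00)(130.00) + (1560.00)(130.00) = 1554800.00 mm³
ΣAȲ = (6240.00)(12.00) + (4160.00)(154.00) + (1560.00)(290.00) = 1167920.00 mm³
X̄ = 1554800.00 / 11960.00 = 130.00 mm
Ȳ = 1167920.00 / 11960.00 = 97.65 mm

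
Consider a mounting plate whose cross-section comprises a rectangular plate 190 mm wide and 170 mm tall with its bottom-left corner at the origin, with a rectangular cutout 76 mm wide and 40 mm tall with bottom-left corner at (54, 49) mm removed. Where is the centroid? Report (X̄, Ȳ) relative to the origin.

Part | A | x̄ᵢ | ȳᵢ | A·x̄ᵢ | A·ȳᵢ
plate | 32300.00 | 95.00 | 85.00 | 3068500.00 | 2745500.00
hole | -3040.00 | 92.00 | 69.00 | -279680.00 | -209760.00
Σ | 29260.00 |  |  | 2788820.00 | 2535740.00
X̄ = 2788820.00 / 29260.00 = 95.31 mm
Ȳ = 2535740.00 / 29260.00 = 86.66 mm

X̄ = 95.31 mm, Ȳ = 86.66 mm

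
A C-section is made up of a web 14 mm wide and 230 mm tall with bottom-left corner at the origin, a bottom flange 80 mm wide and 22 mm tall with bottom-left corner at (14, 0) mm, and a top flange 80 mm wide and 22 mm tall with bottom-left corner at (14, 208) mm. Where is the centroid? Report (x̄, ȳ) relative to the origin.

x̄ = 31.55 mm, ȳ = 115.00 mm

web: A = 14 × 230 = 3220.00, centroid at (7.00, 115.00).
bottom flange: A = 80 × 22 = 1760.00, centroid at (54.00, 11.00).
top flange: A = 80 × 22 = 1760.00, centroid at (54.00, 219.00).
ΣA = 6740.00 mm²
ΣAx̄ = (3220.00)(7.00) + (1760.00)(54.00) + (1760.00)(54.00) = 212620.00 mm³
ΣAȳ = (3220.00)(115.00) + (1760.00)(11.00) + (1760.00)(219.00) = 775100.00 mm³
x̄ = 212620.00 / 6740.00 = 31.55 mm
ȳ = 775100.00 / 6740.00 = 115.00 mm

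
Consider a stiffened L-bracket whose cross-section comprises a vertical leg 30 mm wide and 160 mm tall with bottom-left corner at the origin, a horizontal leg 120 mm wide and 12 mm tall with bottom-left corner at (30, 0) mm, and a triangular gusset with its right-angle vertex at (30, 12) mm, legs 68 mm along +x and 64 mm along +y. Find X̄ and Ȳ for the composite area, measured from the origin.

X̄ = 37.57 mm, Ȳ = 55.27 mm

vertical leg: A = 30 × 160 = 4800.00, centroid at (15.00, 80.00).
horizontal leg: A = 120 × 12 = 1440.00, centroid at (90.00, 6.00).
gusset: A = ½·68·64 = 2176.00, centroid at (52.67, 33.33).
ΣA = 8416.00 mm², ΣAX̄ = 316202.67 mm³, ΣAȲ = 465173.33 mm³.
X̄ = 316202.67/8416.00 = 37.57 mm; Ȳ = 465173.33/8416.00 = 55.27 mm.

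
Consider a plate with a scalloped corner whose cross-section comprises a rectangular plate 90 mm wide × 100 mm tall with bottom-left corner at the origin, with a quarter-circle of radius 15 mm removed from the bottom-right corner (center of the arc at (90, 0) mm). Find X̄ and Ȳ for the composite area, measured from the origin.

Part | A | x̄ᵢ | ȳᵢ | A·x̄ᵢ | A·ȳᵢ
plate | 9000.00 | 45.00 | 50.00 | 405000.00 | 450000.00
removed quarter-circle | -176.71 | 83.63 | 6.37 | -14779.31 | -1125.00
Σ | 8823.29 |  |  | 390220.69 | 448875.00
X̄ = 390220.69 / 8823.29 = 44.23 mm
Ȳ = 448875.00 / 8823.29 = 50.87 mm

X̄ = 44.23 mm, Ȳ = 50.87 mm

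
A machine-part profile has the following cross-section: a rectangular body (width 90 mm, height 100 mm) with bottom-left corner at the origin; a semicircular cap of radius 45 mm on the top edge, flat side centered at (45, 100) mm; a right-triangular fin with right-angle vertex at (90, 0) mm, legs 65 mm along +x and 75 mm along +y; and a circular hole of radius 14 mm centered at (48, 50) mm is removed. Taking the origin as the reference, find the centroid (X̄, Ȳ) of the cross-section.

rectangular body: A = 90 × 100 = 9000.00, centroid at (45.00, 50.00).
semicircular top: A = ½π·45² = 3180.86, centroid at (45.00, 119.10).
triangular fin: A = ½·65·75 = 2437.50, centroid at (111.67, 25.00).
hole: A = −π·14² = -615.75, centroid at (48.00, 50.00).
ΣA = 14002.61 mm², ΣAX̄ = 790770.21 mm³, ΣAȲ = 858986.15 mm³.
X̄ = 790770.21/14002.61 = 56.47 mm; Ȳ = 858986.15/14002.61 = 61.34 mm.

X̄ = 56.47 mm, Ȳ = 61.34 mm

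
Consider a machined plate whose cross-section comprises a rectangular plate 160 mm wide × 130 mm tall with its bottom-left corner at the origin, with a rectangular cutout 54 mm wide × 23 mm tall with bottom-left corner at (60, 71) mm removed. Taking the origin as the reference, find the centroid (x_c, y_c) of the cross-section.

x_c = 79.56 mm, y_c = 63.89 mm

plate: A = 160 × 130 = 20800.00, centroid at (80.00, 65.00).
hole: A = −(54 × 23) = -1242.00, centroid at (87.00, 82.50).
ΣA = 19558.00 mm², ΣAx_c = 1555946.00 mm³, ΣAy_c = 1249535.00 mm³.
x_c = 1555946.00/19558.00 = 79.56 mm; y_c = 1249535.00/19558.00 = 63.89 mm.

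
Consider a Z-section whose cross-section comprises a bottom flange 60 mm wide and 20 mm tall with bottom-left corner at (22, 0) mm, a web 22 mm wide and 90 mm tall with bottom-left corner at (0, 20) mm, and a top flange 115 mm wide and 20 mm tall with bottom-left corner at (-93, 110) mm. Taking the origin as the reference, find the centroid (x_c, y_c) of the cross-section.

Part | A | x̄ᵢ | ȳᵢ | A·x̄ᵢ | A·ȳᵢ
bottom flange | 1200.00 | 52.00 | 10.00 | 62400.00 | 12000.00
web | 1980.00 | 11.00 | 65.00 | 21780.00 | 128700.00
top flange | 2300.00 | -35.50 | 120.00 | -81650.00 | 276000.00
Σ | 5480.00 |  |  | 2530.00 | 416700.00
x_c = 2530.00 / 5480.00 = 0.46 mm
y_c = 416700.00 / 5480.00 = 76.04 mm

x_c = 0.46 mm, y_c = 76.04 mm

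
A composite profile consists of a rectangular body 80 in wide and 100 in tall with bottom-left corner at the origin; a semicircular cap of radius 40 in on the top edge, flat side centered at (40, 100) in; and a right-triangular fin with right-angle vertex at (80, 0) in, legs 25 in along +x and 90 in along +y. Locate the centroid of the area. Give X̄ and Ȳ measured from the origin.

X̄ = 44.67 in, Ȳ = 62.53 in

rectangular body: A = 80 × 100 = 8000.00, centroid at (40.00, 50.00).
semicircular top: A = ½π·40² = 2513.27, centroid at (40.00, 116.98).
triangular fin: A = ½·25·90 = 1125.00, centroid at (88.33, 30.00).
ΣA = 11638.27 in², ΣAX̄ = 519905.96 in³, ΣAȲ = 727744.08 in³.
X̄ = 519905.96/11638.27 = 44.67 in; Ȳ = 727744.08/11638.27 = 62.53 in.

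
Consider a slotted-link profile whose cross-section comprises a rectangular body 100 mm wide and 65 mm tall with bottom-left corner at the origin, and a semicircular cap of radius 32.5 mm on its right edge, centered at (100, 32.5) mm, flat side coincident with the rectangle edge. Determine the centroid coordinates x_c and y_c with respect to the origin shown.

x_c = 62.97 mm, y_c = 32.50 mm

rectangular body: A = 100 × 65 = 6500.00, centroid at (50.00, 32.50).
semicircular end: A = ½π·32.5² = 1659.15, centroid at (113.79, 32.50).
ΣA = 8159.15 mm², ΣAx_c = 513800.78 mm³, ΣAy_c = 265172.49 mm³.
x_c = 513800.78/8159.15 = 62.97 mm; y_c = 265172.49/8159.15 = 32.50 mm.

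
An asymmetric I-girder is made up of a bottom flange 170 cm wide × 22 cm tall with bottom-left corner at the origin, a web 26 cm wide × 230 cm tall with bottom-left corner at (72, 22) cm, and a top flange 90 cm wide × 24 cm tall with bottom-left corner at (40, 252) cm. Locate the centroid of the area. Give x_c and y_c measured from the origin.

Part | A | x̄ᵢ | ȳᵢ | A·x̄ᵢ | A·ȳᵢ
bottom flange | 3740.00 | 85.00 | 11.00 | 317900.00 | 41140.00
web | 5980.00 | 85.00 | 137.00 | 508300.00 | 819260.00
top flange | 2160.00 | 85.00 | 264.00 | 183600.00 | 570240.00
Σ | 11880.00 |  |  | 1009800.00 | 1430640.00
x_c = 1009800.00 / 11880.00 = 85.00 cm
y_c = 1430640.00 / 11880.00 = 120.42 cm

x_c = 85.00 cm, y_c = 120.42 cm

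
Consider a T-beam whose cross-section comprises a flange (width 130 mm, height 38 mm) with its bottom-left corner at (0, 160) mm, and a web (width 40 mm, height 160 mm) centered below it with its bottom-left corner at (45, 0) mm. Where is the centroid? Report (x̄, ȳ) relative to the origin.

web: A = 40 × 160 = 6400.00, centroid at (65.00, 80.00).
flange: A = 130 × 38 = 4940.00, centroid at (65.00, 179.00).
ΣA = 11340.00 mm², ΣAx̄ = 737100.00 mm³, ΣAȳ = 1396260.00 mm³.
x̄ = 737100.00/11340.00 = 65.00 mm; ȳ = 1396260.00/11340.00 = 123.13 mm.

x̄ = 65.00 mm, ȳ = 123.13 mm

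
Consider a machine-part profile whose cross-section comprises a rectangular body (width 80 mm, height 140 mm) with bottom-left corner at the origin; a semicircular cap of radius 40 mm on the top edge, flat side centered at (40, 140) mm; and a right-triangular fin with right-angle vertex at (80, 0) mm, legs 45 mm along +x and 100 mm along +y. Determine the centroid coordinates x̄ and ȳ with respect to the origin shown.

x̄ = 47.75 mm, ȳ = 78.53 mm

Part | A | x̄ᵢ | ȳᵢ | A·x̄ᵢ | A·ȳᵢ
rectangular body | 11200.00 | 40.00 | 70.00 | 448000.00 | 784000.00
semicircular top | 2513.27 | 40.00 | 156.98 | 100530.96 | 394525.04
triangular fin | 2250.00 | 95.00 | 33.33 | 213750.00 | 75000.00
Σ | 15963.27 |  |  | 762280.96 | 1253525.04
x̄ = 762280.96 / 15963.27 = 47.75 mm
ȳ = 1253525.04 / 15963.27 = 78.53 mm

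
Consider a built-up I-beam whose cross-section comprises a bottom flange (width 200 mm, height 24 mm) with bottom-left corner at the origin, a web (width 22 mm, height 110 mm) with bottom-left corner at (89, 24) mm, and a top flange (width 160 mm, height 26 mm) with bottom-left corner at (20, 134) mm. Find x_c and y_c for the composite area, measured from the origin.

x_c = 100.00 mm, y_c = 75.60 mm

bottom flange: A = 200 × 24 = 4800.00, centroid at (100.00, 12.00).
web: A = 22 × 110 = 2420.00, centroid at (100.00, 79.00).
top flange: A = 160 × 26 = 4160.00, centroid at (100.00, 147.00).
ΣA = 11380.00 mm²
ΣAx_c = (4800.00)(100.00) + (2420.00)(100.00) + (4160.00)(100.00) = 1138000.00 mm³
ΣAy_c = (4800.00)(12.00) + (2420.00)(79.00) + (4160.00)(147.00) = 860300.00 mm³
x_c = 1138000.00 / 11380.00 = 100.00 mm
y_c = 860300.00 / 11380.00 = 75.60 mm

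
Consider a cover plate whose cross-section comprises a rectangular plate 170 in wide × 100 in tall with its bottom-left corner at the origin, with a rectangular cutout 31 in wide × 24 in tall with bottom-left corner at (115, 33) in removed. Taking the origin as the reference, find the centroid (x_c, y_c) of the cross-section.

Part | A | x̄ᵢ | ȳᵢ | A·x̄ᵢ | A·ȳᵢ
plate | 17000.00 | 85.00 | 50.00 | 1445000.00 | 850000.00
hole | -744.00 | 130.50 | 45.00 | -97092.00 | -33480.00
Σ | 16256.00 |  |  | 1347908.00 | 816520.00
x_c = 1347908.00 / 16256.00 = 82.92 in
y_c = 816520.00 / 16256.00 = 50.23 in

x_c = 82.92 in, y_c = 50.23 in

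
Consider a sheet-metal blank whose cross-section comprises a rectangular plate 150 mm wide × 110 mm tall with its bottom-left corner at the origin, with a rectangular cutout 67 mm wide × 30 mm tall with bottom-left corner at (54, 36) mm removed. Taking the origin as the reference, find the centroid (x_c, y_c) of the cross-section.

x_c = 73.27 mm, y_c = 55.55 mm

Part | A | x̄ᵢ | ȳᵢ | A·x̄ᵢ | A·ȳᵢ
plate | 16500.00 | 75.00 | 55.00 | 1237500.00 | 907500.00
hole | -2010.00 | 87.50 | 51.00 | -175875.00 | -102510.00
Σ | 14490.00 |  |  | 1061625.00 | 804990.00
x_c = 1061625.00 / 14490.00 = 73.27 mm
y_c = 804990.00 / 14490.00 = 55.55 mm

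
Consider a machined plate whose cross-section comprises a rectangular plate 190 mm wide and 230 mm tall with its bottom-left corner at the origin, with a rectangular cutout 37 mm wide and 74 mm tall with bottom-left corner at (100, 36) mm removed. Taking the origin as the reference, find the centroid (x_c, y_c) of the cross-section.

plate: A = 190 × 230 = 43700.00, centroid at (95.00, 115.00).
hole: A = −(37 × 74) = -2738.00, centroid at (118.50, 73.00).
ΣA = 40962.00 mm²
ΣAx_c = (43700.00)(95.00) + (-2738.00)(118.50) = 3827047.00 mm³
ΣAy_c = (43700.00)(115.00) + (-2738.00)(73.00) = 4825626.00 mm³
x_c = 3827047.00 / 40962.00 = 93.43 mm
y_c = 4825626.00 / 40962.00 = 117.81 mm

x_c = 93.43 mm, y_c = 117.81 mm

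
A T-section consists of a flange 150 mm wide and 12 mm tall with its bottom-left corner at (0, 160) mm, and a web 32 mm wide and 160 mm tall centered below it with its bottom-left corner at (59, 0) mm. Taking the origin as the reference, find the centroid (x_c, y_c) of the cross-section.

x_c = 75.00 mm, y_c = 102.37 mm

web: A = 32 × 160 = 5120.00, centroid at (75.00, 80.00).
flange: A = 150 × 12 = 1800.00, centroid at (75.00, 166.00).
ΣA = 6920.00 mm²
ΣAx_c = (5120.00)(75.00) + (1800.00)(75.00) = 519000.00 mm³
ΣAy_c = (5120.00)(80.00) + (1800.00)(166.00) = 708400.00 mm³
x_c = 519000.00 / 6920.00 = 75.00 mm
y_c = 708400.00 / 6920.00 = 102.37 mm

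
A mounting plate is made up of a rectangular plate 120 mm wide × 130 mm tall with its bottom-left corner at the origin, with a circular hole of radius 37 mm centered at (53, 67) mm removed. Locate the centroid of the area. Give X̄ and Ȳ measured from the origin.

plate: A = 120 × 130 = 15600.00, centroid at (60.00, 65.00).
hole: A = −π·37² = -4300.84, centroid at (53.00, 67.00).
ΣA = 11299.16 mm², ΣAX̄ = 708055.46 mm³, ΣAȲ = 725843.70 mm³.
X̄ = 708055.46/11299.16 = 62.66 mm; Ȳ = 725843.70/11299.16 = 64.24 mm.

X̄ = 62.66 mm, Ȳ = 64.24 mm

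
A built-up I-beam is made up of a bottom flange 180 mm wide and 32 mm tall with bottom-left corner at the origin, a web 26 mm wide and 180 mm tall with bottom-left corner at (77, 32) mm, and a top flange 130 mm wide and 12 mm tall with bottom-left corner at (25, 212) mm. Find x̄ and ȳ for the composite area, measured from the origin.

bottom flange: A = 180 × 32 = 5760.00, centroid at (90.00, 16.00).
web: A = 26 × 180 = 4680.00, centroid at (90.00, 122.00).
top flange: A = 130 × 12 = 1560.00, centroid at (90.00, 218.00).
ΣA = 12000.00 mm²
ΣAx̄ = (5760.00)(90.00) + (4680.00)(90.00) + (1560.00)(90.00) = 1080000.00 mm³
ΣAȳ = (5760.00)(16.00) + (4680.00)(122.00) + (1560.00)(218.00) = 1003200.00 mm³
x̄ = 1080000.00 / 12000.00 = 90.00 mm
ȳ = 1003200.00 / 12000.00 = 83.60 mm

x̄ = 90.00 mm, ȳ = 83.60 mm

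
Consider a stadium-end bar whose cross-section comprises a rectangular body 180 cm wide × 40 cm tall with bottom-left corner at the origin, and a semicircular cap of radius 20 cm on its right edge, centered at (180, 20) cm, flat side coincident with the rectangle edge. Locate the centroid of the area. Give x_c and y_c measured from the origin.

rectangular body: A = 180 × 40 = 7200.00, centroid at (90.00, 20.00).
semicircular end: A = ½π·20² = 628.32, centroid at (188.49, 20.00).
ΣA = 7828.32 cm²
ΣAx_c = (7200.00)(90.00) + (628.32)(188.49) = 766430.67 cm³
ΣAy_c = (7200.00)(20.00) + (628.32)(20.00) = 156566.37 cm³
x_c = 766430.67 / 7828.32 = 97.90 cm
y_c = 156566.37 / 7828.32 = 20.00 cm

x_c = 97.90 cm, y_c = 20.00 cm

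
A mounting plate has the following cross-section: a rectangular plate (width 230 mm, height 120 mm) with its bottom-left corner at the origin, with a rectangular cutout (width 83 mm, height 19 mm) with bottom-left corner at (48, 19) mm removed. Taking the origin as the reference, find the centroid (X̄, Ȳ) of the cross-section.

X̄ = 116.55 mm, Ȳ = 61.91 mm

plate: A = 230 × 120 = 27600.00, centroid at (115.00, 60.00).
hole: A = −(83 × 19) = -1577.00, centroid at (89.50, 28.50).
ΣA = 26023.00 mm², ΣAX̄ = 3032858.50 mm³, ΣAȲ = 1611055.50 mm³.
X̄ = 3032858.50/26023.00 = 116.55 mm; Ȳ = 1611055.50/26023.00 = 61.91 mm.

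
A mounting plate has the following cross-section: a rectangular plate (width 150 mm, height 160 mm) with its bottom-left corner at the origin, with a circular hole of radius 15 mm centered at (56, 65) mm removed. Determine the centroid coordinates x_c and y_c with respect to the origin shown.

Part | A | x̄ᵢ | ȳᵢ | A·x̄ᵢ | A·ȳᵢ
plate | 24000.00 | 75.00 | 80.00 | 1800000.00 | 1920000.00
hole | -706.86 | 56.00 | 65.00 | -39584.07 | -45945.79
Σ | 23293.14 |  |  | 1760415.93 | 1874054.21
x_c = 1760415.93 / 23293.14 = 75.58 mm
y_c = 1874054.21 / 23293.14 = 80.46 mm

x_c = 75.58 mm, y_c = 80.46 mm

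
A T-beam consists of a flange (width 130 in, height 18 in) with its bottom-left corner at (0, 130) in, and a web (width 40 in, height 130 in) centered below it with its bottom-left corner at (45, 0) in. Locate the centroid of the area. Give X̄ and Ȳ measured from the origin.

X̄ = 65.00 in, Ȳ = 87.97 in

web: A = 40 × 130 = 5200.00, centroid at (65.00, 65.00).
flange: A = 130 × 18 = 2340.00, centroid at (65.00, 139.00).
ΣA = 7540.00 in²
ΣAX̄ = (5200.00)(65.00) + (2340.00)(65.00) = 490100.00 in³
ΣAȲ = (5200.00)(65.00) + (2340.00)(139.00) = 663260.00 in³
X̄ = 490100.00 / 7540.00 = 65.00 in
Ȳ = 663260.00 / 7540.00 = 87.97 in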